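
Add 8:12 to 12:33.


Start: 753 minutes from midnight
Add: 492 minutes
Total: 1245 minutes
Hours: 1245 ÷ 60 = 20 remainder 45

20:45


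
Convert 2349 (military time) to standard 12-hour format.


Hour: 23
23 - 12 = 11 → PM

11:49 PM


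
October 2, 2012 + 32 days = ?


Start: October 2, 2012
Add 32 days
October 2 → November 1: 31 - 2 + 1 = 30 days (32 - 30 = 2 left)
November 1 + 2 = November 3, 2012

November 3, 2012


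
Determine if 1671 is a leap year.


Rules: divisible by 4 AND (not by 100 OR by 400)
1671 ÷ 4 = 417 remainder 3 → not divisible by 4
Not divisible by 4 → not a leap year

No


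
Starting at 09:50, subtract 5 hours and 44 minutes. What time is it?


04:06

Start: 590 minutes from midnight
Subtract: 344 minutes
Remaining: 590 - 344 = 246
Hours: 4, Minutes: 6


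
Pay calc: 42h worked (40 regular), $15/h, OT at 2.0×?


Regular: 40h × $15 = $600.00
Overtime: 42 - 40 = 2h
OT pay: 2h × $15 × 2.0 = $60.00
Total = $600.00 + $60.00 = $660.00

$660.00


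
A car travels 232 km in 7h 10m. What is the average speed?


32.4 km/h

Distance: 232 km
Time: 7h 10m = 430 min = 430/60 = 43/6 hours
Speed = 232 ÷ (43/6) = 232 × 6 / 43 = 1392/43 ≈ 32.4 km/h


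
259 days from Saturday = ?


Saturday

Start: Saturday (index 5)
(5 + 259) mod 7
= 264 mod 7
= 5
Index 5 → Saturday


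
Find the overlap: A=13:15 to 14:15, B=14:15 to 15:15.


Meeting A: 795-855 (in minutes from midnight)
Meeting B: 855-915
Overlap start = max(795, 855) = 855
Overlap end = min(855, 915) = 855
Overlap = max(0, 855 - 855) = 0 min

0 minutes


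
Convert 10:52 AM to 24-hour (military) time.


10:52

Input: 10:52 AM
AM hour stays: 10


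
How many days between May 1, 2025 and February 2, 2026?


From May 1, 2025 to February 2, 2026
Rest of May 2025: 31 - 1 = 30
Full months: June 30, July 31, August 31, September 30, October 31, November 30, December 31, January 31
Days into February 2026: 2
Total = 30 + 30 + 31 + 31 + 30 + 31 + 30 + 31 + 31 + 2 = 277 days

277 days


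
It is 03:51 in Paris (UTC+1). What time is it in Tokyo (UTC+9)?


11:51

Time difference = UTC+9 - UTC+1 = +8 hours
New hour = (3 + 8) mod 24
= 11 mod 24 = 11
Minutes unchanged → 11:51


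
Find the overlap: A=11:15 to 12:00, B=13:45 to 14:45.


Meeting A: 675-720 (in minutes from midnight)
Meeting B: 825-885
Overlap start = max(675, 825) = 825
Overlap end = min(720, 885) = 720
Overlap = max(0, 720 - 825) = 0 min

0 minutes


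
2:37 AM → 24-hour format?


02:37

Input: 2:37 AM
AM hour stays: 2


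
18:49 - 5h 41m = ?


Start: 1129 minutes from midnight
Subtract: 341 minutes
Remaining: 1129 - 341 = 788
Hours: 13, Minutes: 8

13:08


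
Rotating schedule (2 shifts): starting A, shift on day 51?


Shift A

Shifts: A, B
Start: A (index 0)
Day 51: (0 + 51 - 1) mod 2
= 50 mod 2
= 0
Index 0 → shift A


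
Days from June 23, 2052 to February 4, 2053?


226 days

From June 23, 2052 to February 4, 2053
Rest of June 2052: 30 - 23 = 7
Full months: July 31, August 31, September 30, October 31, November 30, December 31, January 31
Days into February 2053: 4
Total = 7 + 31 + 31 + 30 + 31 + 30 + 31 + 31 + 4 = 226 days


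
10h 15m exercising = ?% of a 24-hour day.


Time: 615 minutes
Day: 1440 minutes
Percentage = (615/1440) × 100 ≈ 42.7%

42.7%


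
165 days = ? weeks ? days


23 weeks 4 days

Weeks: 165 ÷ 7 = 23 remainder 4


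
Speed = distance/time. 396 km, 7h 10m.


55.3 km/h

Distance: 396 km
Time: 7h 10m = 430 min = 430/60 = 43/6 hours
Speed = 396 ÷ (43/6) = 396 × 6 / 43 = 2376/43 ≈ 55.3 km/h


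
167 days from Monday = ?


Sunday

Start: Monday (index 0)
(0 + 167) mod 7
= 167 mod 7
= 6
Index 6 → Sunday


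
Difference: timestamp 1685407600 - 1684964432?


443168 seconds (123.1 hours / 5.13 days)

Difference = 1685407600 - 1684964432 = 443168 seconds
In hours: 443168 / 3600 ≈ 123.1
In days: 443168 / 86400 ≈ 5.13


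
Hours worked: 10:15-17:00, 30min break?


6h 15m (375 minutes)

Total time = (17×60+0) - (10×60+15)
= 1020 - 615 = 405 min
Minus break: 405 - 30 = 375 min
= 6h 15m


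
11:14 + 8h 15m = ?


Start: 674 minutes from midnight
Add: 495 minutes
Total: 1169 minutes
Hours: 1169 ÷ 60 = 19 remainder 29

19:29


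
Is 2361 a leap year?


Rules: divisible by 4 AND (not by 100 OR by 400)
2361 ÷ 4 = 590 remainder 1 → not divisible by 4
Not divisible by 4 → not a leap year

No


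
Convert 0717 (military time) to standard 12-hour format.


7:17 AM

Hour: 7
7 < 12 → AM


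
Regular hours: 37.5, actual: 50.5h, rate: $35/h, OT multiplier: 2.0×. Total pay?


$2222.50

Regular: 37.5h × $35 = $1312.50
Overtime: 50.5 - 37.5 = 13.0h
OT pay: 13.0h × $35 × 2.0 = $910.00
Total = $1312.50 + $910.00 = $2222.50


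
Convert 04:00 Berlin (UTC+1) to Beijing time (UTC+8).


11:00

Time difference = UTC+8 - UTC+1 = +7 hours
New hour = (4 + 7) mod 24
= 11 mod 24 = 11
Minutes unchanged → 11:00


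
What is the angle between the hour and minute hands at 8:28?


Hour hand = 8×30 + 28×0.5 = 254.0°
Minute hand = 28×6 = 168°
Difference = |254.0 - 168| = 86.0°

86.0°


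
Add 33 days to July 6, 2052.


Start: July 6, 2052
Add 33 days
July 6 → August 1: 31 - 6 + 1 = 26 days (33 - 26 = 7 left)
August 1 + 7 = August 8, 2052

August 8, 2052


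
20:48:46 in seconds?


74926 seconds

Hours: 20 × 3600 = 72000
Minutes: 48 × 60 = 2880
Seconds: 46
Total = 72000 + 2880 + 46 = 74926


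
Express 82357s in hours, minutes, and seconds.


Hours: 82357 ÷ 3600 = 22 remainder 3157
Minutes: 3157 ÷ 60 = 52 remainder 37
Seconds: 37

22h 52m 37s


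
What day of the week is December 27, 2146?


Tuesday

Zeller's congruence:
q=27, m=12, k=46, j=21
h = (27 + ⌊13×13/5⌋ + 46 + ⌊46/4⌋ + ⌊21/4⌋ - 2×21) mod 7
= (27 + 33 + 46 + 11 + 5 - 42) mod 7
= 80 mod 7 = 3
h=3 → Tuesday


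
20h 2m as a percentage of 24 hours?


0.8347 (83.47%)

Total minutes: 20×60 + 2 = 1202
Day = 24×60 = 1440 minutes
Fraction = 1202/1440 ≈ 0.8347
As a percentage: 1202/1440 × 100 ≈ 83.47%


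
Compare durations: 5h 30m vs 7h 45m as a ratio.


Duration 1: 330 minutes
Duration 2: 465 minutes
Ratio = 330:465
GCD = 15
Simplified = 22:31
As a decimal: 22/31 ≈ 0.71

22:31 (0.71)


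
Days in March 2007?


31 days

Month: March (month 3)
March has 31 days


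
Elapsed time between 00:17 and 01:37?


End time in minutes: 1×60 + 37 = 97
Start time in minutes: 0×60 + 17 = 17
Difference = 97 - 17 = 80 minutes
= 1 hours 20 minutes

1h 20m


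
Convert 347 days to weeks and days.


Weeks: 347 ÷ 7 = 49 remainder 4

49 weeks 4 days


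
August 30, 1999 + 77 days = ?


Start: August 30, 1999
Add 77 days
August 30 → September 1: 31 - 30 + 1 = 2 days (77 - 2 = 75 left)
September 1 → October 1: 30 - 1 + 1 = 30 days (75 - 30 = 45 left)
October 1 → November 1: 31 - 1 + 1 = 31 days (45 - 31 = 14 left)
November 1 + 14 = November 15, 1999

November 15, 1999


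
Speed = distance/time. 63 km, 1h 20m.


Distance: 63 km
Time: 1h 20m = 80 min = 80/60 = 4/3 hours
Speed = 63 ÷ (4/3) = 63 × 3 / 4 = 189/4 ≈ 47.3 km/h

47.3 km/h


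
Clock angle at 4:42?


Hour hand = 4×30 + 42×0.5 = 141.0°
Minute hand = 42×6 = 252°
Difference = |141.0 - 252| = 111.0°

111.0°


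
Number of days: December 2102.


Month: December (month 12)
December has 31 days

31 days


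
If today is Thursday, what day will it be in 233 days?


Saturday

Start: Thursday (index 3)
(3 + 233) mod 7
= 236 mod 7
= 5
Index 5 → Saturday


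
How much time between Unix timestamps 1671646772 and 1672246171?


599399 seconds (166.5 hours / 6.94 days)

Difference = 1672246171 - 1671646772 = 599399 seconds
In hours: 599399 / 3600 ≈ 166.5
In days: 599399 / 86400 ≈ 6.94


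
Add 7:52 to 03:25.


Start: 205 minutes from midnight
Add: 472 minutes
Total: 677 minutes
Hours: 677 ÷ 60 = 11 remainder 17

11:17


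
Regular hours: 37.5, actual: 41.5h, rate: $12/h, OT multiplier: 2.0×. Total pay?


$546.00

Regular: 37.5h × $12 = $450.00
Overtime: 41.5 - 37.5 = 4.0h
OT pay: 4.0h × $12 × 2.0 = $96.00
Total = $450.00 + $96.00 = $546.00


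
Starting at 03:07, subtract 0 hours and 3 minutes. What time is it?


03:04

Start: 187 minutes from midnight
Subtract: 3 minutes
Remaining: 187 - 3 = 184
Hours: 3, Minutes: 4


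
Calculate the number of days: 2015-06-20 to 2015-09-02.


74 days

From June 20, 2015 to September 2, 2015
Rest of June 2015: 30 - 20 = 10
Full months: July 31, August 31
Days into September 2015: 2
Total = 10 + 31 + 31 + 2 = 74 days


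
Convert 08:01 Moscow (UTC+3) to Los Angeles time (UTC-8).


21:01 (previous day)

Time difference = UTC-8 - UTC+3 = -11 hours
New hour = (8 -11) mod 24
= -3 mod 24 = 21
Minutes unchanged → 21:01; -3 < 0 → previous day


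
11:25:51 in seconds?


41151 seconds

Hours: 11 × 3600 = 39600
Minutes: 25 × 60 = 1500
Seconds: 51
Total = 39600 + 1500 + 51 = 41151


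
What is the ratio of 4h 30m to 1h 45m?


Duration 1: 270 minutes
Duration 2: 105 minutes
Ratio = 270:105
GCD = 15
Simplified = 18:7
As a decimal: 18/7 ≈ 2.57

18:7 (2.57)


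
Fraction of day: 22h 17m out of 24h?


0.9285 (92.85%)

Total minutes: 22×60 + 17 = 1337
Day = 24×60 = 1440 minutes
Fraction = 1337/1440 ≈ 0.9285
As a percentage: 1337/1440 × 100 ≈ 92.85%


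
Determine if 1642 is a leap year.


Rules: divisible by 4 AND (not by 100 OR by 400)
1642 ÷ 4 = 410 remainder 2 → not divisible by 4
Not divisible by 4 → not a leap year

No


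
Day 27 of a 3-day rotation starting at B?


Shift A

Shifts: A, B, C
Start: B (index 1)
Day 27: (1 + 27 - 1) mod 3
= 27 mod 3
= 0
Index 0 → shift A


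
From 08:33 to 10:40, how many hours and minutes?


End time in minutes: 10×60 + 40 = 640
Start time in minutes: 8×60 + 33 = 513
Difference = 640 - 513 = 127 minutes
= 2 hours 7 minutes

2h 7m


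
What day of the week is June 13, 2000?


Tuesday

Zeller's congruence:
q=13, m=6, k=0, j=20
h = (13 + ⌊13×7/5⌋ + 0 + ⌊0/4⌋ + ⌊20/4⌋ - 2×20) mod 7
= (13 + 18 + 0 + 0 + 5 - 40) mod 7
= -4 mod 7 = 3
h=3 → Tuesday


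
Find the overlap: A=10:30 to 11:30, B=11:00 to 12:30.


30 minutes

Meeting A: 630-690 (in minutes from midnight)
Meeting B: 660-750
Overlap start = max(630, 660) = 660
Overlap end = min(690, 750) = 690
Overlap = max(0, 690 - 660) = 30 min


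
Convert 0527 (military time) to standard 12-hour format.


Hour: 5
5 < 12 → AM

5:27 AM


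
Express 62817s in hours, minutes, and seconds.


17h 26m 57s

Hours: 62817 ÷ 3600 = 17 remainder 1617
Minutes: 1617 ÷ 60 = 26 remainder 57
Seconds: 57


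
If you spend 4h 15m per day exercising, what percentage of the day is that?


17.7%

Time: 255 minutes
Day: 1440 minutes
Percentage = (255/1440) × 100 ≈ 17.7%


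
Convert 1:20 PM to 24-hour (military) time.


Input: 1:20 PM
PM: 1 + 12 = 13

13:20


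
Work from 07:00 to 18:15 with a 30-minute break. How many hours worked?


Total time = (18×60+15) - (7×60+0)
= 1095 - 420 = 675 min
Minus break: 675 - 30 = 645 min
= 10h 45m

10h 45m (645 minutes)


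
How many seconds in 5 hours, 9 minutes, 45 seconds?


Hours: 5 × 3600 = 18000
Minutes: 9 × 60 = 540
Seconds: 45
Total = 18000 + 540 + 45 = 18585

18585 seconds


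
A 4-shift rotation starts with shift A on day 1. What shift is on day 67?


Shifts: A, B, C, D
Start: A (index 0)
Day 67: (0 + 67 - 1) mod 4
= 66 mod 4
= 2
Index 2 → shift C

Shift C


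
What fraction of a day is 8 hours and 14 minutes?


Total minutes: 8×60 + 14 = 494
Day = 24×60 = 1440 minutes
Fraction = 494/1440 ≈ 0.3431
As a percentage: 494/1440 × 100 ≈ 34.31%

0.3431 (34.31%)


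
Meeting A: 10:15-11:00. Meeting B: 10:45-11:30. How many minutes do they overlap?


Meeting A: 615-660 (in minutes from midnight)
Meeting B: 645-690
Overlap start = max(615, 645) = 645
Overlap end = min(660, 690) = 660
Overlap = max(0, 660 - 645) = 15 min

15 minutes


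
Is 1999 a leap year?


No

Rules: divisible by 4 AND (not by 100 OR by 400)
1999 ÷ 4 = 499 remainder 3 → not divisible by 4
Not divisible by 4 → not a leap year


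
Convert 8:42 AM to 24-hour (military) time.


08:42

Input: 8:42 AM
AM hour stays: 8


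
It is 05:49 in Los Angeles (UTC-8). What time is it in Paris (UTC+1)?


Time difference = UTC+1 - UTC-8 = +9 hours
New hour = (5 + 9) mod 24
= 14 mod 24 = 14
Minutes unchanged → 14:49

14:49


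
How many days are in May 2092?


Month: May (month 5)
May has 31 days

31 days


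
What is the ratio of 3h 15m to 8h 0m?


Duration 1: 195 minutes
Duration 2: 480 minutes
Ratio = 195:480
GCD = 15
Simplified = 13:32
As a decimal: 13/32 ≈ 0.41

13:32 (0.41)


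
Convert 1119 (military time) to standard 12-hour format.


Hour: 11
11 < 12 → AM

11:19 AM


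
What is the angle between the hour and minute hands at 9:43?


33.5°

Hour hand = 9×30 + 43×0.5 = 291.5°
Minute hand = 43×6 = 258°
Difference = |291.5 - 258| = 33.5°


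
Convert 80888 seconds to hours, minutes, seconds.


22h 28m 8s

Hours: 80888 ÷ 3600 = 22 remainder 1688
Minutes: 1688 ÷ 60 = 28 remainder 8
Seconds: 8


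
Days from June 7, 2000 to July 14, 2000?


37 days

From June 7, 2000 to July 14, 2000
Rest of June 2000: 30 - 7 = 23
Days into July 2000: 14
Total = 23 + 14 = 37 days


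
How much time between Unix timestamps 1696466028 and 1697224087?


758059 seconds (210.6 hours / 8.77 days)

Difference = 1697224087 - 1696466028 = 758059 seconds
In hours: 758059 / 3600 ≈ 210.6
In days: 758059 / 86400 ≈ 8.77


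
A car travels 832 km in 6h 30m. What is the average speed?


128.0 km/h

Distance: 832 km
Time: 6h 30m = 390 min = 390/60 = 13/2 hours
Speed = 832 ÷ (13/2) = 832 × 2 / 13 = 1664/13 = 128.0 km/h


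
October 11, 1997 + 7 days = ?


October 18, 1997

Start: October 11, 1997
Add 7 days
October 11 + 7 = October 18, 1997


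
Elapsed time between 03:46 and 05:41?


End time in minutes: 5×60 + 41 = 341
Start time in minutes: 3×60 + 46 = 226
Difference = 341 - 226 = 115 minutes
= 1 hours 55 minutes

1h 55m


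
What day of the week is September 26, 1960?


Zeller's congruence:
q=26, m=9, k=60, j=19
h = (26 + ⌊13×10/5⌋ + 60 + ⌊60/4⌋ + ⌊19/4⌋ - 2×19) mod 7
= (26 + 26 + 60 + 15 + 4 - 38) mod 7
= 93 mod 7 = 2
h=2 → Monday

Monday


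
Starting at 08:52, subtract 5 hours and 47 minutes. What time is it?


Start: 532 minutes from midnight
Subtract: 347 minutes
Remaining: 532 - 347 = 185
Hours: 3, Minutes: 5

03:05


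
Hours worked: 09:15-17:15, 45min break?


Total time = (17×60+15) - (9×60+15)
= 1035 - 555 = 480 min
Minus break: 480 - 45 = 435 min
= 7h 15m

7h 15m (435 minutes)


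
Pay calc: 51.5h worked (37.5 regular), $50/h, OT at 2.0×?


$3275.00

Regular: 37.5h × $50 = $1875.00
Overtime: 51.5 - 37.5 = 14.0h
OT pay: 14.0h × $50 × 2.0 = $1400.00
Total = $1875.00 + $1400.00 = $3275.00


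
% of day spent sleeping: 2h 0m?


8.3%

Time: 120 minutes
Day: 1440 minutes
Percentage = (120/1440) × 100 ≈ 8.3%


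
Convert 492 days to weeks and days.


Weeks: 492 ÷ 7 = 70 remainder 2

70 weeks 2 days


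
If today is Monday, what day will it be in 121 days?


Start: Monday (index 0)
(0 + 121) mod 7
= 121 mod 7
= 2
Index 2 → Wednesday

Wednesday


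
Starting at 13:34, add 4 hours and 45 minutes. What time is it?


Start: 814 minutes from midnight
Add: 285 minutes
Total: 1099 minutes
Hours: 1099 ÷ 60 = 18 remainder 19

18:19


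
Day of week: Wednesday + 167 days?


Start: Wednesday (index 2)
(2 + 167) mod 7
= 169 mod 7
= 1
Index 1 → Tuesday

Tuesday


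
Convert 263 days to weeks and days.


37 weeks 4 days

Weeks: 263 ÷ 7 = 37 remainder 4


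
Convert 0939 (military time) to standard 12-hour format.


Hour: 9
9 < 12 → AM

9:39 AM


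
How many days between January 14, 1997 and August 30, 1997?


From January 14, 1997 to August 30, 1997
Rest of January 1997: 31 - 14 = 17
Full months: February 1997 28, March 31, April 30, May 31, June 30, July 31
Days into August 1997: 30
Total = 17 + 28 + 31 + 30 + 31 + 30 + 31 + 30 = 228 days

228 days


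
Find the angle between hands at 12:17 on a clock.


93.5°

Hour hand (12 ≡ 0 on the dial): 0×30 + 17×0.5 = 8.5°
Minute hand = 17×6 = 102°
Difference = |8.5 - 102| = 93.5°


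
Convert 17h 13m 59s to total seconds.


62039 seconds

Hours: 17 × 3600 = 61200
Minutes: 13 × 60 = 780
Seconds: 59
Total = 61200 + 780 + 59 = 62039


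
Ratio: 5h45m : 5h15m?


Duration 1: 345 minutes
Duration 2: 315 minutes
Ratio = 345:315
GCD = 15
Simplified = 23:21
As a decimal: 23/21 ≈ 1.10

23:21 (1.10)


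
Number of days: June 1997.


30 days

Month: June (month 6)
June has 30 days


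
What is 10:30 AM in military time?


Input: 10:30 AM
AM hour stays: 10

10:30


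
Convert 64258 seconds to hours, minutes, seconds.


Hours: 64258 ÷ 3600 = 17 remainder 3058
Minutes: 3058 ÷ 60 = 50 remainder 58
Seconds: 58

17h 50m 58s


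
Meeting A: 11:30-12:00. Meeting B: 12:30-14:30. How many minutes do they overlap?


Meeting A: 690-720 (in minutes from midnight)
Meeting B: 750-870
Overlap start = max(690, 750) = 750
Overlap end = min(720, 870) = 720
Overlap = max(0, 720 - 750) = 0 min

0 minutes


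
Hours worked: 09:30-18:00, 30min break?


8h 0m (480 minutes)

Total time = (18×60+0) - (9×60+30)
= 1080 - 570 = 510 min
Minus break: 510 - 30 = 480 min
= 8h 0m


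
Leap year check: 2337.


Rules: divisible by 4 AND (not by 100 OR by 400)
2337 ÷ 4 = 584 remainder 1 → not divisible by 4
Not divisible by 4 → not a leap year

No


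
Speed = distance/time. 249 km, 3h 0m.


83.0 km/h

Distance: 249 km
Time: 3 hours
Speed = 249 / 3 = 83.0 km/h


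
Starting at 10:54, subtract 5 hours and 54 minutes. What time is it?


05:00

Start: 654 minutes from midnight
Subtract: 354 minutes
Remaining: 654 - 354 = 300
Hours: 5, Minutes: 0


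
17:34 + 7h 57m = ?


01:31 (next day)

Start: 1054 minutes from midnight
Add: 477 minutes
Total: 1531 minutes
Hours: 1531 ÷ 60 = 25 remainder 31
25 ≥ 24 → 25 - 24 = 1 (next day)


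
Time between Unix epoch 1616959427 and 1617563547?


604120 seconds (167.8 hours / 6.99 days)

Difference = 1617563547 - 1616959427 = 604120 seconds
In hours: 604120 / 3600 ≈ 167.8
In days: 604120 / 86400 ≈ 6.99


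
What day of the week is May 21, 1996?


Tuesday

Zeller's congruence:
q=21, m=5, k=96, j=19
h = (21 + ⌊13×6/5⌋ + 96 + ⌊96/4⌋ + ⌊19/4⌋ - 2×19) mod 7
= (21 + 15 + 96 + 24 + 4 - 38) mod 7
= 122 mod 7 = 3
h=3 → Tuesday


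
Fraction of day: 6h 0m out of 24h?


Total minutes: 6×60 + 0 = 360
Day = 24×60 = 1440 minutes
Fraction = 360/1440 = 0.2500
As a percentage: 360/1440 × 100 = 25.00%

0.2500 (25.00%)


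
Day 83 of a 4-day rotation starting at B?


Shift D

Shifts: A, B, C, D
Start: B (index 1)
Day 83: (1 + 83 - 1) mod 4
= 83 mod 4
= 3
Index 3 → shift D


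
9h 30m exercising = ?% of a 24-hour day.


39.6%

Time: 570 minutes
Day: 1440 minutes
Percentage = (570/1440) × 100 ≈ 39.6%


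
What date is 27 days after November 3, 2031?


Start: November 3, 2031
Add 27 days
November 3 + 27 = November 30, 2031

November 30, 2031


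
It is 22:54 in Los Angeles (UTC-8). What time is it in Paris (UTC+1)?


07:54 (next day)

Time difference = UTC+1 - UTC-8 = +9 hours
New hour = (22 + 9) mod 24
= 31 mod 24 = 7
Minutes unchanged → 07:54; 31 ≥ 24 → next day


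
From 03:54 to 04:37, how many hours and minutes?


End time in minutes: 4×60 + 37 = 277
Start time in minutes: 3×60 + 54 = 234
Difference = 277 - 234 = 43 minutes
= 0 hours 43 minutes

0h 43m


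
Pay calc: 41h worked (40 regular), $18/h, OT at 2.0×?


Regular: 40h × $18 = $720.00
Overtime: 41 - 40 = 1h
OT pay: 1h × $18 × 2.0 = $36.00
Total = $720.00 + $36.00 = $756.00

$756.00


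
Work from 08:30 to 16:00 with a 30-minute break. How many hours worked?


Total time = (16×60+0) - (8×60+30)
= 960 - 510 = 450 min
Minus break: 450 - 30 = 420 min
= 7h 0m

7h 0m (420 minutes)


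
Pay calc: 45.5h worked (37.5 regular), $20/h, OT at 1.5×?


Regular: 37.5h × $20 = $750.00
Overtime: 45.5 - 37.5 = 8.0h
OT pay: 8.0h × $20 × 1.5 = $240.00
Total = $750.00 + $240.00 = $990.00

$990.00


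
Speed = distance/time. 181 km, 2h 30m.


72.4 km/h

Distance: 181 km
Time: 2h 30m = 150 min = 150/60 = 5/2 hours
Speed = 181 ÷ (5/2) = 181 × 2 / 5 = 362/5 = 72.4 km/h


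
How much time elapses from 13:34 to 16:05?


End time in minutes: 16×60 + 5 = 965
Start time in minutes: 13×60 + 34 = 814
Difference = 965 - 814 = 151 minutes
= 2 hours 31 minutes

2h 31m


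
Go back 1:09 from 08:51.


Start: 531 minutes from midnight
Subtract: 69 minutes
Remaining: 531 - 69 = 462
Hours: 7, Minutes: 42

07:42


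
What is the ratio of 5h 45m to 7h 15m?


23:29 (0.79)

Duration 1: 345 minutes
Duration 2: 435 minutes
Ratio = 345:435
GCD = 15
Simplified = 23:29
As a decimal: 23/29 ≈ 0.79


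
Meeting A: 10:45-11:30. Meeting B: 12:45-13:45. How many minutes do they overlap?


Meeting A: 645-690 (in minutes from midnight)
Meeting B: 765-825
Overlap start = max(645, 765) = 765
Overlap end = min(690, 825) = 690
Overlap = max(0, 690 - 765) = 0 min

0 minutes


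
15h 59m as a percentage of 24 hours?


Total minutes: 15×60 + 59 = 959
Day = 24×60 = 1440 minutes
Fraction = 959/1440 ≈ 0.6660
As a percentage: 959/1440 × 100 ≈ 66.60%

0.6660 (66.60%)


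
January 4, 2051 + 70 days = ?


Start: January 4, 2051
Add 70 days
January 4 → February 1: 31 - 4 + 1 = 28 days (70 - 28 = 42 left)
February 1 → March 1: 28 - 1 + 1 = 28 days (42 - 28 = 14 left)
March 1 + 14 = March 15, 2051

March 15, 2051


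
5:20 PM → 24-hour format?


17:20

Input: 5:20 PM
PM: 5 + 12 = 17


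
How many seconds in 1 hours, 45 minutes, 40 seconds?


Hours: 1 × 3600 = 3600
Minutes: 45 × 60 = 2700
Seconds: 40
Total = 3600 + 2700 + 40 = 6340

6340 seconds


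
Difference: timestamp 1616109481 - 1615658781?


Difference = 1616109481 - 1615658781 = 450700 seconds
In hours: 450700 / 3600 ≈ 125.2
In days: 450700 / 86400 ≈ 5.22

450700 seconds (125.2 hours / 5.22 days)


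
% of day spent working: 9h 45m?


40.6%

Time: 585 minutes
Day: 1440 minutes
Percentage = (585/1440) × 100 ≈ 40.6%


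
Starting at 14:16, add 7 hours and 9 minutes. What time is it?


21:25

Start: 856 minutes from midnight
Add: 429 minutes
Total: 1285 minutes
Hours: 1285 ÷ 60 = 21 remainder 25


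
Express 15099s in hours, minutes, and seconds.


4h 11m 39s

Hours: 15099 ÷ 3600 = 4 remainder 699
Minutes: 699 ÷ 60 = 11 remainder 39
Seconds: 39


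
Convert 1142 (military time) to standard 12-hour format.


Hour: 11
11 < 12 → AM

11:42 AM


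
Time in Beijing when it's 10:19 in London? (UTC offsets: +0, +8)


Time difference = UTC+8 - UTC+0 = +8 hours
New hour = (10 + 8) mod 24
= 18 mod 24 = 18
Minutes unchanged → 18:19

18:19


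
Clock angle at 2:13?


11.5°

Hour hand = 2×30 + 13×0.5 = 66.5°
Minute hand = 13×6 = 78°
Difference = |66.5 - 78| = 11.5°


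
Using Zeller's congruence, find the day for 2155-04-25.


Zeller's congruence:
q=25, m=4, k=55, j=21
h = (25 + ⌊13×5/5⌋ + 55 + ⌊55/4⌋ + ⌊21/4⌋ - 2×21) mod 7
= (25 + 13 + 55 + 13 + 5 - 42) mod 7
= 69 mod 7 = 6
h=6 → Friday

Friday


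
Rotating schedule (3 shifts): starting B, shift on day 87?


Shifts: A, B, C
Start: B (index 1)
Day 87: (1 + 87 - 1) mod 3
= 87 mod 3
= 0
Index 0 → shift A

Shift A


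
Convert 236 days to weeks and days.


33 weeks 5 days

Weeks: 236 ÷ 7 = 33 remainder 5


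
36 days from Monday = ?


Tuesday

Start: Monday (index 0)
(0 + 36) mod 7
= 36 mod 7
= 1
Index 1 → Tuesday


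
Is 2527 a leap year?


Rules: divisible by 4 AND (not by 100 OR by 400)
2527 ÷ 4 = 631 remainder 3 → not divisible by 4
Not divisible by 4 → not a leap year

No


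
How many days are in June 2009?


30 days

Month: June (month 6)
June has 30 days


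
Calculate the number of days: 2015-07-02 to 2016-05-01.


From July 2, 2015 to May 1, 2016
Rest of July 2015: 31 - 2 = 29
Full months: August 31, September 30, October 31, November 30, December 31, January 31, February 2016 29, March 31, April 30
Days into May 2016: 1
Total = 29 + 31 + 30 + 31 + 30 + 31 + 31 + 29 + 31 + 30 + 1 = 304 days

304 days


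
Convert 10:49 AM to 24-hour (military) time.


10:49

Input: 10:49 AM
AM hour stays: 10


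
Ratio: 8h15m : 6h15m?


33:25 (1.32)

Duration 1: 495 minutes
Duration 2: 375 minutes
Ratio = 495:375
GCD = 15
Simplified = 33:25
As a decimal: 33/25 = 1.32


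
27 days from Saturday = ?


Friday

Start: Saturday (index 5)
(5 + 27) mod 7
= 32 mod 7
= 4
Index 4 → Friday


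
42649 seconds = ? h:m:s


11h 50m 49s

Hours: 42649 ÷ 3600 = 11 remainder 3049
Minutes: 3049 ÷ 60 = 50 remainder 49
Seconds: 49


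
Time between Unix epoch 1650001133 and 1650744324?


Difference = 1650744324 - 1650001133 = 743191 seconds
In hours: 743191 / 3600 ≈ 206.4
In days: 743191 / 86400 ≈ 8.60

743191 seconds (206.4 hours / 8.60 days)


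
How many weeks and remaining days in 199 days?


Weeks: 199 ÷ 7 = 28 remainder 3

28 weeks 3 days


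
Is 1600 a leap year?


Yes

Rules: divisible by 4 AND (not by 100 OR by 400)
1600 ÷ 4 = 400 exactly → divisible by 4
1600 ÷ 100 = 16 exactly → divisible by 100
1600 ÷ 400 = 4 exactly → divisible by 400
Divisible by 400 → leap year


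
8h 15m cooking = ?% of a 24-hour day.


34.4%

Time: 495 minutes
Day: 1440 minutes
Percentage = (495/1440) × 100 ≈ 34.4%


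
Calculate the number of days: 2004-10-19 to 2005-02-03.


107 days

From October 19, 2004 to February 3, 2005
Rest of October 2004: 31 - 19 = 12
Full months: November 30, December 31, January 31
Days into February 2005: 3
Total = 12 + 30 + 31 + 31 + 3 = 107 days


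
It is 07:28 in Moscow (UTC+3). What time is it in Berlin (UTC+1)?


05:28

Time difference = UTC+1 - UTC+3 = -2 hours
New hour = (7 -2) mod 24
= 5 mod 24 = 5
Minutes unchanged → 05:28


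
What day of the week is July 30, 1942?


Thursday

Zeller's congruence:
q=30, m=7, k=42, j=19
h = (30 + ⌊13×8/5⌋ + 42 + ⌊42/4⌋ + ⌊19/4⌋ - 2×19) mod 7
= (30 + 20 + 42 + 10 + 4 - 38) mod 7
= 68 mod 7 = 5
h=5 → Thursday


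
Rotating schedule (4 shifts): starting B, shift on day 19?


Shift D

Shifts: A, B, C, D
Start: B (index 1)
Day 19: (1 + 19 - 1) mod 4
= 19 mod 4
= 3
Index 3 → shift D


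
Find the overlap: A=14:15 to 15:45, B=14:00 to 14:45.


30 minutes

Meeting A: 855-945 (in minutes from midnight)
Meeting B: 840-885
Overlap start = max(855, 840) = 855
Overlap end = min(945, 885) = 885
Overlap = max(0, 885 - 855) = 30 min


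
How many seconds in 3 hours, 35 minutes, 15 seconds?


Hours: 3 × 3600 = 10800
Minutes: 35 × 60 = 2100
Seconds: 15
Total = 10800 + 2100 + 15 = 12915

12915 seconds


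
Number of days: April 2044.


30 days

Month: April (month 4)
April has 30 days


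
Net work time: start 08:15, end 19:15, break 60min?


10h 0m (600 minutes)

Total time = (19×60+15) - (8×60+15)
= 1155 - 495 = 660 min
Minus break: 660 - 60 = 600 min
= 10h 0m


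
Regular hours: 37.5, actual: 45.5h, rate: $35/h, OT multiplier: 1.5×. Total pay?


$1732.50

Regular: 37.5h × $35 = $1312.50
Overtime: 45.5 - 37.5 = 8.0h
OT pay: 8.0h × $35 × 1.5 = $420.00
Total = $1312.50 + $420.00 = $1732.50


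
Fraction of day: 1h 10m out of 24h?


0.0486 (4.86%)

Total minutes: 1×60 + 10 = 70
Day = 24×60 = 1440 minutes
Fraction = 70/1440 ≈ 0.0486
As a percentage: 70/1440 × 100 ≈ 4.86%


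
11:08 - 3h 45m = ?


Start: 668 minutes from midnight
Subtract: 225 minutes
Remaining: 668 - 225 = 443
Hours: 7, Minutes: 23

07:23


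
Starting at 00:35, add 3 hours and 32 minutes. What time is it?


Start: 35 minutes from midnight
Add: 212 minutes
Total: 247 minutes
Hours: 247 ÷ 60 = 4 remainder 7

04:07


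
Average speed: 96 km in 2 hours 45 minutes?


Distance: 96 km
Time: 2h 45m = 165 min = 165/60 = 11/4 hours
Speed = 96 ÷ (11/4) = 96 × 4 / 11 = 384/11 ≈ 34.9 km/h

34.9 km/h


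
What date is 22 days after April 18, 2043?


Start: April 18, 2043
Add 22 days
April 18 → May 1: 30 - 18 + 1 = 13 days (22 - 13 = 9 left)
May 1 + 9 = May 10, 2043

May 10, 2043


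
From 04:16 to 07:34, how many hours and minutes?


3h 18m

End time in minutes: 7×60 + 34 = 454
Start time in minutes: 4×60 + 16 = 256
Difference = 454 - 256 = 198 minutes
= 3 hours 18 minutes


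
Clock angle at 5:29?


9.5°

Hour hand = 5×30 + 29×0.5 = 164.5°
Minute hand = 29×6 = 174°
Difference = |164.5 - 174| = 9.5°


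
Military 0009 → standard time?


12:09 AM

Hour: 0
0 → 12 AM (midnight)


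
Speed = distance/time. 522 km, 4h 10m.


Distance: 522 km
Time: 4h 10m = 250 min = 250/60 = 25/6 hours
Speed = 522 ÷ (25/6) = 522 × 6 / 25 = 3132/25 ≈ 125.3 km/h

125.3 km/h


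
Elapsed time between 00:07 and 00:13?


End time in minutes: 0×60 + 13 = 13
Start time in minutes: 0×60 + 7 = 7
Difference = 13 - 7 = 6 minutes
= 0 hours 6 minutes

0h 6m


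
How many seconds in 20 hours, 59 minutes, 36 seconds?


Hours: 20 × 3600 = 72000
Minutes: 59 × 60 = 3540
Seconds: 36
Total = 72000 + 3540 + 36 = 75576

75576 seconds


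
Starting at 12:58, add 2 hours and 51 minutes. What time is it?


Start: 778 minutes from midnight
Add: 171 minutes
Total: 949 minutes
Hours: 949 ÷ 60 = 15 remainder 49

15:49


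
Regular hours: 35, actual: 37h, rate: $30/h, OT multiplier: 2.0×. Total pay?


$1170.00

Regular: 35h × $30 = $1050.00
Overtime: 37 - 35 = 2h
OT pay: 2h × $30 × 2.0 = $120.00
Total = $1050.00 + $120.00 = $1170.00


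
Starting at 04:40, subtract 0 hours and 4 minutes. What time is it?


04:36

Start: 280 minutes from midnight
Subtract: 4 minutes
Remaining: 280 - 4 = 276
Hours: 4, Minutes: 36


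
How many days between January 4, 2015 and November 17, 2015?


From January 4, 2015 to November 17, 2015
Rest of January 2015: 31 - 4 = 27
Full months: February 2015 28, March 31, April 30, May 31, June 30, July 31, August 31, September 30, October 31
Days into November 2015: 17
Total = 27 + 28 + 31 + 30 + 31 + 30 + 31 + 31 + 30 + 31 + 17 = 317 days

317 days


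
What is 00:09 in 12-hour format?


12:09 AM

Hour: 0
0 → 12 AM (midnight)


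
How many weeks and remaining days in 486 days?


69 weeks 3 days

Weeks: 486 ÷ 7 = 69 remainder 3


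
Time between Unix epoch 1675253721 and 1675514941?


261220 seconds (72.6 hours / 3.02 days)

Difference = 1675514941 - 1675253721 = 261220 seconds
In hours: 261220 / 3600 ≈ 72.6
In days: 261220 / 86400 ≈ 3.02


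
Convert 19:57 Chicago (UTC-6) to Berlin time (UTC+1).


Time difference = UTC+1 - UTC-6 = +7 hours
New hour = (19 + 7) mod 24
= 26 mod 24 = 2
Minutes unchanged → 02:57; 26 ≥ 24 → next day

02:57 (next day)


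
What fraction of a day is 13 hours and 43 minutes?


Total minutes: 13×60 + 43 = 823
Day = 24×60 = 1440 minutes
Fraction = 823/1440 ≈ 0.5715
As a percentage: 823/1440 × 100 ≈ 57.15%

0.5715 (57.15%)


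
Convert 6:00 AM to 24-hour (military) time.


Input: 6:00 AM
AM hour stays: 6

06:00


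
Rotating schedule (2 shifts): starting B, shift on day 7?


Shifts: A, B
Start: B (index 1)
Day 7: (1 + 7 - 1) mod 2
= 7 mod 2
= 1
Index 1 → shift B

Shift B


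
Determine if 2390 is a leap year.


Rules: divisible by 4 AND (not by 100 OR by 400)
2390 ÷ 4 = 597 remainder 2 → not divisible by 4
Not divisible by 4 → not a leap year

No


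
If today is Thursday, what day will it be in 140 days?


Thursday

Start: Thursday (index 3)
(3 + 140) mod 7
= 143 mod 7
= 3
Index 3 → Thursday


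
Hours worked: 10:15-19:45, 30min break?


9h 0m (540 minutes)

Total time = (19×60+45) - (10×60+15)
= 1185 - 615 = 570 min
Minus break: 570 - 30 = 540 min
= 9h 0m


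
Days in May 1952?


31 days

Month: May (month 5)
May has 31 days


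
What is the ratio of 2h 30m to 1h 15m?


Duration 1: 150 minutes
Duration 2: 75 minutes
Ratio = 150:75
GCD = 75
Simplified = 2:1
As a decimal: 2/1 = 2.00

2:1 (2.00)


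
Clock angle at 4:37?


Hour hand = 4×30 + 37×0.5 = 138.5°
Minute hand = 37×6 = 222°
Difference = |138.5 - 222| = 83.5°

83.5°


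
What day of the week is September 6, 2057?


Zeller's congruence:
q=6, m=9, k=57, j=20
h = (6 + ⌊13×10/5⌋ + 57 + ⌊57/4⌋ + ⌊20/4⌋ - 2×20) mod 7
= (6 + 26 + 57 + 14 + 5 - 40) mod 7
= 68 mod 7 = 5
h=5 → Thursday

Thursday


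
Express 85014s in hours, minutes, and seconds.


Hours: 85014 ÷ 3600 = 23 remainder 2214
Minutes: 2214 ÷ 60 = 36 remainder 54
Seconds: 54

23h 36m 54s


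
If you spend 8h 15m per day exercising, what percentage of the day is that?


34.4%

Time: 495 minutes
Day: 1440 minutes
Percentage = (495/1440) × 100 ≈ 34.4%


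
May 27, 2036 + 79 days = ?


August 14, 2036

Start: May 27, 2036
Add 79 days
May 27 → June 1: 31 - 27 + 1 = 5 days (79 - 5 = 74 left)
June 1 → July 1: 30 - 1 + 1 = 30 days (74 - 30 = 44 left)
July 1 → August 1: 31 - 1 + 1 = 31 days (44 - 31 = 13 left)
August 1 + 13 = August 14, 2036


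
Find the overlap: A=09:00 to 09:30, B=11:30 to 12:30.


0 minutes

Meeting A: 540-570 (in minutes from midnight)
Meeting B: 690-750
Overlap start = max(540, 690) = 690
Overlap end = min(570, 750) = 570
Overlap = max(0, 570 - 690) = 0 min


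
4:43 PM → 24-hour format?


Input: 4:43 PM
PM: 4 + 12 = 16

16:43


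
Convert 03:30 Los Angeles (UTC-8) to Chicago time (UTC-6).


05:30

Time difference = UTC-6 - UTC-8 = +2 hours
New hour = (3 + 2) mod 24
= 5 mod 24 = 5
Minutes unchanged → 05:30


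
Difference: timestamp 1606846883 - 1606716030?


Difference = 1606846883 - 1606716030 = 130853 seconds
In hours: 130853 / 3600 ≈ 36.3
In days: 130853 / 86400 ≈ 1.51

130853 seconds (36.3 hours / 1.51 days)


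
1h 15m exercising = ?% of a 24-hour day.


Time: 75 minutes
Day: 1440 minutes
Percentage = (75/1440) × 100 ≈ 5.2%

5.2%


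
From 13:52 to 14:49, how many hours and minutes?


0h 57m

End time in minutes: 14×60 + 49 = 889
Start time in minutes: 13×60 + 52 = 832
Difference = 889 - 832 = 57 minutes
= 0 hours 57 minutes


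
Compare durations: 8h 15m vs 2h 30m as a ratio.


Duration 1: 495 minutes
Duration 2: 150 minutes
Ratio = 495:150
GCD = 15
Simplified = 33:10
As a decimal: 33/10 = 3.30

33:10 (3.30)


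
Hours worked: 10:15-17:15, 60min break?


6h 0m (360 minutes)

Total time = (17×60+15) - (10×60+15)
= 1035 - 615 = 420 min
Minus break: 420 - 60 = 360 min
= 6h 0m


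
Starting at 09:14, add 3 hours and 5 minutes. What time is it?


12:19

Start: 554 minutes from midnight
Add: 185 minutes
Total: 739 minutes
Hours: 739 ÷ 60 = 12 remainder 19


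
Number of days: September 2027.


30 days

Month: September (month 9)
September has 30 days


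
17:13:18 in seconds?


61998 seconds

Hours: 17 × 3600 = 61200
Minutes: 13 × 60 = 780
Seconds: 18
Total = 61200 + 780 + 18 = 61998


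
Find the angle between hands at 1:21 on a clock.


Hour hand = 1×30 + 21×0.5 = 40.5°
Minute hand = 21×6 = 126°
Difference = |40.5 - 126| = 85.5°

85.5°


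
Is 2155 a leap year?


No

Rules: divisible by 4 AND (not by 100 OR by 400)
2155 ÷ 4 = 538 remainder 3 → not divisible by 4
Not divisible by 4 → not a leap year


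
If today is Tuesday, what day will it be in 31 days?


Friday

Start: Tuesday (index 1)
(1 + 31) mod 7
= 32 mod 7
= 4
Index 4 → Friday


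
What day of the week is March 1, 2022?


Tuesday

Zeller's congruence:
q=1, m=3, k=22, j=20
h = (1 + ⌊13×4/5⌋ + 22 + ⌊22/4⌋ + ⌊20/4⌋ - 2×20) mod 7
= (1 + 10 + 22 + 5 + 5 - 40) mod 7
= 3 mod 7 = 3
h=3 → Tuesday


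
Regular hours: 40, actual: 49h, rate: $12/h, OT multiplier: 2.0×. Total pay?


$696.00

Regular: 40h × $12 = $480.00
Overtime: 49 - 40 = 9h
OT pay: 9h × $12 × 2.0 = $216.00
Total = $480.00 + $216.00 = $696.00


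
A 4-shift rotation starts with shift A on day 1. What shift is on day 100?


Shifts: A, B, C, D
Start: A (index 0)
Day 100: (0 + 100 - 1) mod 4
= 99 mod 4
= 3
Index 3 → shift D

Shift D


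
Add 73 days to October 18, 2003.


December 30, 2003

Start: October 18, 2003
Add 73 days
October 18 → November 1: 31 - 18 + 1 = 14 days (73 - 14 = 59 left)
November 1 → December 1: 30 - 1 + 1 = 30 days (59 - 30 = 29 left)
December 1 + 29 = December 30, 2003


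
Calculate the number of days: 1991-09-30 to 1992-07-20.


294 days

From September 30, 1991 to July 20, 1992
Rest of September 1991: 30 - 30 = 0
Full months: October 31, November 30, December 31, January 31, February 1992 29, March 31, April 30, May 31, June 30
Days into July 1992: 20
Total = 0 + 31 + 30 + 31 + 31 + 29 + 31 + 30 + 31 + 30 + 20 = 294 days


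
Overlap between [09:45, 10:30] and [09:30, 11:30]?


45 minutes

Meeting A: 585-630 (in minutes from midnight)
Meeting B: 570-690
Overlap start = max(585, 570) = 585
Overlap end = min(630, 690) = 630
Overlap = max(0, 630 - 585) = 45 min


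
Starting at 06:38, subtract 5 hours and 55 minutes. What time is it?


00:43

Start: 398 minutes from midnight
Subtract: 355 minutes
Remaining: 398 - 355 = 43
Hours: 0, Minutes: 43


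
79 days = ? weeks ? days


Weeks: 79 ÷ 7 = 11 remainder 2

11 weeks 2 days


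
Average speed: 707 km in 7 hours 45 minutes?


91.2 km/h

Distance: 707 km
Time: 7h 45m = 465 min = 465/60 = 31/4 hours
Speed = 707 ÷ (31/4) = 707 × 4 / 31 = 2828/31 ≈ 91.2 km/h


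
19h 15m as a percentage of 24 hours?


0.8021 (80.21%)

Total minutes: 19×60 + 15 = 1155
Day = 24×60 = 1440 minutes
Fraction = 1155/1440 ≈ 0.8021
As a percentage: 1155/1440 × 100 ≈ 80.21%


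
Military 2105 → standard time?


Hour: 21
21 - 12 = 9 → PM

9:05 PM


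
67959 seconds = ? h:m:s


Hours: 67959 ÷ 3600 = 18 remainder 3159
Minutes: 3159 ÷ 60 = 52 remainder 39
Seconds: 39

18h 52m 39s


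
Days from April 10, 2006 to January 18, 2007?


From April 10, 2006 to January 18, 2007
Rest of April 2006: 30 - 10 = 20
Full months: May 31, June 30, July 31, August 31, September 30, October 31, November 30, December 31
Days into January 2007: 18
Total = 20 + 31 + 30 + 31 + 31 + 30 + 31 + 30 + 31 + 18 = 283 days

283 days


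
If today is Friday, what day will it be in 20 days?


Thursday

Start: Friday (index 4)
(4 + 20) mod 7
= 24 mod 7
= 3
Index 3 → Thursday


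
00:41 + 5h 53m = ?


06:34

Start: 41 minutes from midnight
Add: 353 minutes
Total: 394 minutes
Hours: 394 ÷ 60 = 6 remainder 34


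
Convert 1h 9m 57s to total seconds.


Hours: 1 × 3600 = 3600
Minutes: 9 × 60 = 540
Seconds: 57
Total = 3600 + 540 + 57 = 4197

4197 seconds


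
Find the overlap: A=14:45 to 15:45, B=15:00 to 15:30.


30 minutes

Meeting A: 885-945 (in minutes from midnight)
Meeting B: 900-930
Overlap start = max(885, 900) = 900
Overlap end = min(945, 930) = 930
Overlap = max(0, 930 - 900) = 30 min


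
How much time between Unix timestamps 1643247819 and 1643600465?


Difference = 1643600465 - 1643247819 = 352646 seconds
In hours: 352646 / 3600 ≈ 98.0
In days: 352646 / 86400 ≈ 4.08

352646 seconds (98.0 hours / 4.08 days)
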